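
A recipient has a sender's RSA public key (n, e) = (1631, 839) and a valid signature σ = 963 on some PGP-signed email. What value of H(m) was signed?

919

σ^2 ≡ 963^2 = 927369 ≡ 961
σ^4 ≡ 961^2 = 923521 ≡ 375
σ^8 ≡ 375^2 = 140625 ≡ 359
σ^16 ≡ 359^2 = 128881 ≡ 32
σ^32 ≡ 32^2 = 1024
σ^64 ≡ 1024^2 = 1048576 ≡ 1474
σ^128 ≡ 1474^2 = 2172676 ≡ 184
σ^256 ≡ 184^2 = 33856 ≡ 1236
σ^512 ≡ 1236^2 = 1527696 ≡ 1080
839 = 512 + 256 + 64 + 4 + 2 + 1, so σ^839 ≡ 1080·1236·1474·375·961·963 ≡ 919 (mod 1631)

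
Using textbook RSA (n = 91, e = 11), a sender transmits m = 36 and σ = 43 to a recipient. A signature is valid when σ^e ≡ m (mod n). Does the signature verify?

σ^2 ≡ 43^2 = 1849 ≡ 29
σ^4 ≡ 29^2 = 841 ≡ 22
σ^8 ≡ 22^2 = 484 ≡ 29
11 = 8 + 2 + 1, so σ^11 ≡ 29·29·43 ≡ 36 (mod 91)
36 = m, so the signature checks out.

verifies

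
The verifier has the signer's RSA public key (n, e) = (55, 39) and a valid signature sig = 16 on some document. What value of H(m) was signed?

31

sig^2 ≡ 16^2 = 256 ≡ 36
sig^4 ≡ 36^2 = 1296 ≡ 31
sig^8 ≡ 31^2 = 961 ≡ 26
sig^16 ≡ 26^2 = 676 ≡ 16
sig^32 ≡ 16^2 = 256 ≡ 36
39 = 32 + 4 + 2 + 1, so sig^39 ≡ 36·31·36·16 ≡ 31 (mod 55)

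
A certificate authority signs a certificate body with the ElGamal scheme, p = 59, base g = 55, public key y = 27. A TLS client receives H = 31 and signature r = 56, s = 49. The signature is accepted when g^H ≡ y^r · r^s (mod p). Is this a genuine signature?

genuine

Left side g^H mod p:
Squares mod 59: 55^1≡55, 55^2≡16, 55^4≡20, 55^8≡46, 55^16≡51
31 = 16 + 8 + 4 + 2 + 1, so 55^31 ≡ 51·46·20·16·55 ≡ 43 (mod 59)
Right side y^r · r^s mod p:
Squares mod 59: 27^1≡27, 27^2≡21, 27^4≡28, 27^8≡17, 27^16≡53, 27^32≡36
56 = 32 + 16 + 8, so 27^56 ≡ 36·53·17 ≡ 45 (mod 59)
Squares mod 59: 56^1≡56, 56^2≡9, 56^4≡22, 56^8≡12, 56^16≡26, 56^32≡27
49 = 32 + 16 + 1, so 56^49 ≡ 27·26·56 ≡ 18 (mod 59)
45·18 = 810 ≡ 43 (mod 59)
43 ≡ 43 (mod 59), so the signature is genuine.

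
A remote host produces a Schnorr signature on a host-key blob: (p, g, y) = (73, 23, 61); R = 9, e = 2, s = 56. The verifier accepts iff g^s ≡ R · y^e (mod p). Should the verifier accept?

accept

g^s mod p:
Squares mod 73: 23^1≡23, 23^2≡18, 23^4≡32, 23^8≡2, 23^16≡4, 23^32≡16
56 = 32 + 16 + 8, so 23^56 ≡ 16·4·2 ≡ 55 (mod 73)
R · y^e mod p:
Squares mod 73: 61^1≡61, 61^2≡71
61^2 ≡ 71 (mod 73)
9·71 = 639 ≡ 55 (mod 73)
55 ≡ 55 (mod 73); signature holds.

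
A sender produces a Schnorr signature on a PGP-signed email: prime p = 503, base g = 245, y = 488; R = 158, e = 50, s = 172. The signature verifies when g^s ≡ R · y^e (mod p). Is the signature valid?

g^s mod p:
Squares mod 503: 245^1≡245, 245^2≡168, 245^4≡56, 245^8≡118, 245^16≡343, 245^32≡450, 245^64≡294, 245^128≡423
172 = 128 + 32 + 8 + 4, so 245^172 ≡ 423·450·118·56 ≡ 317 (mod 503)
R · y^e mod p:
Squares mod 503: 488^1≡488, 488^2≡225, 488^4≡325, 488^8≡498, 488^16≡25, 488^32≡122
50 = 32 + 16 + 2, so 488^50 ≡ 122·25·225 ≡ 158 (mod 503)
158·158 = 24964 ≡ 317 (mod 503)
317 ≡ 317 (mod 503); signature holds.

valid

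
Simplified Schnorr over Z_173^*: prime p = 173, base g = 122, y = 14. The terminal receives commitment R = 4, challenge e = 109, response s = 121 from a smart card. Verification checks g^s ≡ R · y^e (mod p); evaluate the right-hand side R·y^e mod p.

Squares mod 173: 14^1≡14, 14^2≡23, 14^4≡10, 14^8≡100, 14^16≡139, 14^32≡118, 14^64≡84
109 = 64 + 32 + 8 + 4 + 1, so 14^109 ≡ 84·118·100·10·14 ≡ 29 (mod 173)
R · y^e ≡ 4·29 = 116 ≡ 116 (mod 173)

116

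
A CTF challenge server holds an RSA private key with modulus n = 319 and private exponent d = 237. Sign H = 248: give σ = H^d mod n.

107

H^2 ≡ 248^2 = 61504 ≡ 256
H^4 ≡ 256^2 = 65536 ≡ 141
H^8 ≡ 141^2 = 19881 ≡ 103
H^16 ≡ 103^2 = 10609 ≡ 82
H^32 ≡ 82^2 = 6724 ≡ 25
H^64 ≡ 25^2 = 625 ≡ 306
H^128 ≡ 306^2 = 93636 ≡ 169
237 = 128 + 64 + 32 + 8 + 4 + 1, so H^237 ≡ 169·306·25·103·141·248 ≡ 107 (mod 319)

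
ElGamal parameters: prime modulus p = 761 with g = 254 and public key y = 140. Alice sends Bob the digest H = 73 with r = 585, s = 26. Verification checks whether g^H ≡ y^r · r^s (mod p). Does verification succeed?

Left side g^H mod p:
Squares mod 761: 254^1≡254, 254^2≡592, 254^4≡404, 254^8≡362, 254^16≡152, 254^32≡274, 254^64≡498
73 = 64 + 8 + 1, so 254^73 ≡ 498·362·254 ≡ 734 (mod 761)
Right side y^r · r^s mod p:
Squares mod 761: 140^1≡140, 140^2≡575, 140^4≡351, 140^8≡680, 140^16≡473, 140^32≡756, 140^64≡25, 140^128≡625, 140^256≡232, 140^512≡554
585 = 512 + 64 + 8 + 1, so 140^585 ≡ 554·25·680·140 ≡ 746 (mod 761)
Squares mod 761: 585^1≡585, 585^2≡536, 585^4≡399, 585^8≡152, 585^16≡274
26 = 16 + 8 + 2, so 585^26 ≡ 274·152·536 ≡ 154 (mod 761)
746·154 = 114884 ≡ 734 (mod 761)
734 ≡ 734 (mod 761), so the signature is genuine.

passes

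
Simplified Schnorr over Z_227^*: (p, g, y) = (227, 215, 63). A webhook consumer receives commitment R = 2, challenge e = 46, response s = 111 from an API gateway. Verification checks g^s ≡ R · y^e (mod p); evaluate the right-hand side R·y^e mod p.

93

63^2 = 3969 ≡ 110
63^4 ≡ 110^2 = 12100 ≡ 69
63^8 ≡ 69^2 = 4761 ≡ 221
63^16 ≡ 221^2 = 48841 ≡ 36
63^32 ≡ 36^2 = 1296 ≡ 161
46 = 32 + 8 + 4 + 2, so 63^46 ≡ 161·221·69·110 ≡ 160 (mod 227)
R · y^e ≡ 2·160 = 320 ≡ 93 (mod 227)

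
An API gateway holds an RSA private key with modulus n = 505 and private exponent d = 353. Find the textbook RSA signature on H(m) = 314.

Squares mod 505: (H(m))^1≡314, (H(m))^2≡121, (H(m))^4≡501, (H(m))^8≡16, (H(m))^16≡256, (H(m))^32≡391, (H(m))^64≡371, (H(m))^128≡281, (H(m))^256≡181
353 = 256 + 64 + 32 + 1, so (H(m))^353 ≡ 181·371·391·314 ≡ 184 (mod 505)

184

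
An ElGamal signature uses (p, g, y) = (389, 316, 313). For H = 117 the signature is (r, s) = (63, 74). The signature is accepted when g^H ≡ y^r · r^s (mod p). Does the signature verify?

verifies

Left side g^H mod p:
316^2 = 99856 ≡ 272
316^4 ≡ 272^2 = 73984 ≡ 74
316^8 ≡ 74^2 = 5476 ≡ 30
316^16 ≡ 30^2 = 900 ≡ 122
316^32 ≡ 122^2 = 14884 ≡ 102
316^64 ≡ 102^2 = 10404 ≡ 290
117 = 64 + 32 + 16 + 4 + 1, so 316^117 ≡ 290·102·122·74·316 ≡ 308 (mod 389)
Right side y^r · r^s mod p:
313^2 = 97969 ≡ 330
313^4 ≡ 330^2 = 108900 ≡ 369
313^8 ≡ 369^2 = 136161 ≡ 11
313^16 ≡ 11^2 = 121
313^32 ≡ 121^2 = 14641 ≡ 248
63 = 32 + 16 + 8 + 4 + 2 + 1, so 313^63 ≡ 248·121·11·369·330·313 ≡ 153 (mod 389)
63^2 = 3969 ≡ 79
63^4 ≡ 79^2 = 6241 ≡ 17
63^8 ≡ 17^2 = 289
63^16 ≡ 289^2 = 83521 ≡ 275
63^32 ≡ 275^2 = 75625 ≡ 159
63^64 ≡ 159^2 = 25281 ≡ 385
74 = 64 + 8 + 2, so 63^74 ≡ 385·289·79 ≡ 91 (mod 389)
153·91 = 13923 ≡ 308 (mod 389)
308 ≡ 308 (mod 389), so the signature is genuine.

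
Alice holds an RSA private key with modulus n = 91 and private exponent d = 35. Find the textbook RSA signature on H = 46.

H^2 ≡ 46^2 = 2116 ≡ 23
H^4 ≡ 23^2 = 529 ≡ 74
H^8 ≡ 74^2 = 5476 ≡ 16
H^16 ≡ 16^2 = 256 ≡ 74
H^32 ≡ 74^2 = 5476 ≡ 16
35 = 32 + 2 + 1, so H^35 ≡ 16·23·46 ≡ 2 (mod 91)

2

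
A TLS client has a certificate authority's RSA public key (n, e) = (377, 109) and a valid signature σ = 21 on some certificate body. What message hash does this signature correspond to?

177

σ^109 mod 377 = 177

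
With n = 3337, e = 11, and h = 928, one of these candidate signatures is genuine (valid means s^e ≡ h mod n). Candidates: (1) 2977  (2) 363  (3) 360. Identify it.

3

Candidate 1: Squares mod 3337: 2977^1≡2977, 2977^2≡2794, 2977^4≡1193, 2977^8≡1687; 11 = 8 + 2 + 1, so 2977^11 ≡ 1687·2794·2977 ≡ 2409 (mod 3337)
Candidate 2: Squares mod 3337: 363^1≡363, 363^2≡1626, 363^4≡972, 363^8≡413; 11 = 8 + 2 + 1, so 363^11 ≡ 413·1626·363 ≡ 444 (mod 3337)
Candidate 3: Squares mod 3337: 360^1≡360, 360^2≡2794, 360^4≡1193, 360^8≡1687; 11 = 8 + 2 + 1, so 360^11 ≡ 1687·2794·360 ≡ 928 (mod 3337)
  → matches h = 928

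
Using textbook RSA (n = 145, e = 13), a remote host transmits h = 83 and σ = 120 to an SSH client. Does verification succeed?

σ^13 mod 145 = 80
80 ≠ 83, so verification fails.

fails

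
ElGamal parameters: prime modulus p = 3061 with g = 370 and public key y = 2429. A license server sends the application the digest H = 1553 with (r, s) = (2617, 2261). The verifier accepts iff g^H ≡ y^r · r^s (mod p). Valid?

no

Left side g^H mod p:
Squares mod 3061: 370^1≡370, 370^2≡2216, 370^4≡812, 370^8≡1229, 370^16≡1368, 370^32≡1153, 370^64≡935, 370^128≡1840, 370^256≡134, 370^512≡2651, 370^1024≡2806
1553 = 1024 + 512 + 16 + 1, so 370^1553 ≡ 2806·2651·1368·370 ≡ 850 (mod 3061)
Right side y^r · r^s mod p:
Squares mod 3061: 2429^1≡2429, 2429^2≡1494, 2429^4≡567, 2429^8≡84, 2429^16≡934, 2429^32≡3032, 2429^64≡841, 2429^128≡190, 2429^256≡2429, 2429^512≡1494, 2429^1024≡567, 2429^2048≡84
2617 = 2048 + 512 + 32 + 16 + 8 + 1, so 2429^2617 ≡ 84·1494·3032·934·84·2429 ≡ 2631 (mod 3061)
Squares mod 3061: 2617^1≡2617, 2617^2≡1232, 2617^4≡2629, 2617^8≡2964, 2617^16≡226, 2617^32≡2100, 2617^64≡2160, 2617^128≡636, 2617^256≡444, 2617^512≡1232, 2617^1024≡2629, 2617^2048≡2964
2261 = 2048 + 128 + 64 + 16 + 4 + 1, so 2617^2261 ≡ 2964·636·2160·226·2629·2617 ≡ 472 (mod 3061)
2631·472 = 1241832 ≡ 2127 (mod 3061)
850 ≠ 2127, so verification fails.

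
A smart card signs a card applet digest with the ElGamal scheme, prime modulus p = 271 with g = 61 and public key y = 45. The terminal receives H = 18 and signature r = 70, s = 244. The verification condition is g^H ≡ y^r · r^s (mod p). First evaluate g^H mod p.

9

61^2 = 3721 ≡ 198
61^4 ≡ 198^2 = 39204 ≡ 180
61^8 ≡ 180^2 = 32400 ≡ 151
61^16 ≡ 151^2 = 22801 ≡ 37
18 = 16 + 2, so 61^18 ≡ 37·198 ≡ 9 (mod 271)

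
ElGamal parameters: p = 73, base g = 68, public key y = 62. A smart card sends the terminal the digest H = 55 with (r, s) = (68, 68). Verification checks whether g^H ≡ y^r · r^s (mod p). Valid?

no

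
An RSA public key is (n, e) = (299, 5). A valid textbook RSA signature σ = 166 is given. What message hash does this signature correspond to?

σ^5 mod 299 = 43

43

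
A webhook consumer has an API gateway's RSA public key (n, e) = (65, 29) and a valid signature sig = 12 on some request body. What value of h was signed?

sig^29 mod 65 = 12

12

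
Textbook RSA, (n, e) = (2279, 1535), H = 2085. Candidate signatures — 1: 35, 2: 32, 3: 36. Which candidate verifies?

1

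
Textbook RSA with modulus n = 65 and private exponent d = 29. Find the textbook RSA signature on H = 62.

17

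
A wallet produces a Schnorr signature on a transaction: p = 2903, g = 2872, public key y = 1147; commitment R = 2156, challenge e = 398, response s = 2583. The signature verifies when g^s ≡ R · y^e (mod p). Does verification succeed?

g^s mod p:
2872^2 = 8248384 ≡ 961
2872^4 ≡ 961^2 = 923521 ≡ 367
2872^8 ≡ 367^2 = 134689 ≡ 1151
2872^16 ≡ 1151^2 = 1324801 ≡ 1033
2872^32 ≡ 1033^2 = 1067089 ≡ 1688
2872^64 ≡ 1688^2 = 2849344 ≡ 1501
2872^128 ≡ 1501^2 = 2253001 ≡ 273
2872^256 ≡ 273^2 = 74529 ≡ 1954
2872^512 ≡ 1954^2 = 3818116 ≡ 671
2872^1024 ≡ 671^2 = 450241 ≡ 276
2872^2048 ≡ 276^2 = 76176 ≡ 698
2583 = 2048 + 512 + 16 + 4 + 2 + 1, so 2872^2583 ≡ 698·671·1033·367·961·2872 ≡ 732 (mod 2903)
R · y^e mod p:
1147^2 = 1315609 ≡ 550
1147^4 ≡ 550^2 = 302500 ≡ 588
1147^8 ≡ 588^2 = 345744 ≡ 287
1147^16 ≡ 287^2 = 82369 ≡ 1085
1147^32 ≡ 1085^2 = 1177225 ≡ 1510
1147^64 ≡ 1510^2 = 2280100 ≡ 1245
1147^128 ≡ 1245^2 = 1550025 ≡ 2726
1147^256 ≡ 2726^2 = 7431076 ≡ 2299
398 = 256 + 128 + 8 + 4 + 2, so 1147^398 ≡ 2299·2726·287·588·550 ≡ 512 (mod 2903)
2156·512 = 1103872 ≡ 732 (mod 2903)
732 ≡ 732 (mod 2903); signature holds.

passes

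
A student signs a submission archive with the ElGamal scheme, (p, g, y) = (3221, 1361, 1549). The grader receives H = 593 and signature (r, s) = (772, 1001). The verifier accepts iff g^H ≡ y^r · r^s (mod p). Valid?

Left side g^H mod p:
1361^2 = 1852321 ≡ 246
1361^4 ≡ 246^2 = 60516 ≡ 2538
1361^8 ≡ 2538^2 = 6441444 ≡ 2665
1361^16 ≡ 2665^2 = 7102225 ≡ 3141
1361^32 ≡ 3141^2 = 9865881 ≡ 3179
1361^64 ≡ 3179^2 = 10106041 ≡ 1764
1361^128 ≡ 1764^2 = 3111696 ≡ 210
1361^256 ≡ 210^2 = 44100 ≡ 2227
1361^512 ≡ 2227^2 = 4959529 ≡ 2410
593 = 512 + 64 + 16 + 1, so 1361^593 ≡ 2410·1764·3141·1361 ≡ 1675 (mod 3221)
Right side y^r · r^s mod p:
1549^2 = 2399401 ≡ 2977
1549^4 ≡ 2977^2 = 8862529 ≡ 1558
1549^8 ≡ 1558^2 = 2427364 ≡ 1951
1549^16 ≡ 1951^2 = 3806401 ≡ 2400
1549^32 ≡ 2400^2 = 5760000 ≡ 852
1549^64 ≡ 852^2 = 725904 ≡ 1179
1549^128 ≡ 1179^2 = 1390041 ≡ 1790
1549^256 ≡ 1790^2 = 3204100 ≡ 2426
1549^512 ≡ 2426^2 = 5885476 ≡ 709
772 = 512 + 256 + 4, so 1549^772 ≡ 709·2426·1558 ≡ 2171 (mod 3221)
772^2 = 595984 ≡ 99
772^4 ≡ 99^2 = 9801 ≡ 138
772^8 ≡ 138^2 = 19044 ≡ 2939
772^16 ≡ 2939^2 = 8637721 ≡ 2220
772^32 ≡ 2220^2 = 4928400 ≡ 270
772^64 ≡ 270^2 = 72900 ≡ 2038
772^128 ≡ 2038^2 = 4153444 ≡ 1575
772^256 ≡ 1575^2 = 2480625 ≡ 455
772^512 ≡ 455^2 = 207025 ≡ 881
1001 = 512 + 256 + 128 + 64 + 32 + 8 + 1, so 772^1001 ≡ 881·455·1575·2038·270·2939·772 ≡ 464 (mod 3221)
2171·464 = 1007344 ≡ 2392 (mod 3221)
1675 ≠ 2392, so verification fails.

no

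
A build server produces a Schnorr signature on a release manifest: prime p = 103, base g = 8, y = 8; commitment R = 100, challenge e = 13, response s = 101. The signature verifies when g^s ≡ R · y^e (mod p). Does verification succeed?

g^s mod p:
Squares mod 103: 8^1≡8, 8^2≡64, 8^4≡79, 8^8≡61, 8^16≡13, 8^32≡66, 8^64≡30
101 = 64 + 32 + 4 + 1, so 8^101 ≡ 30·66·79·8 ≡ 13 (mod 103)
R · y^e mod p:
Squares mod 103: 8^1≡8, 8^2≡64, 8^4≡79, 8^8≡61
13 = 8 + 4 + 1, so 8^13 ≡ 61·79·8 ≡ 30 (mod 103)
100·30 = 3000 ≡ 13 (mod 103)
13 ≡ 13 (mod 103); signature holds.

passes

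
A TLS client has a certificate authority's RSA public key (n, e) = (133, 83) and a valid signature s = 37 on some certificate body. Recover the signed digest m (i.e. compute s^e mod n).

18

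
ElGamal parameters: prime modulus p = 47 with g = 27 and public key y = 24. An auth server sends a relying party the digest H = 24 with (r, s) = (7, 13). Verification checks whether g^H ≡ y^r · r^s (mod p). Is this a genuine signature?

Left side g^H mod p:
27^2 = 729 ≡ 24
27^4 ≡ 24^2 = 576 ≡ 12
27^8 ≡ 12^2 = 144 ≡ 3
27^16 ≡ 3^2 = 9
24 = 16 + 8, so 27^24 ≡ 9·3 ≡ 27 (mod 47)
Right side y^r · r^s mod p:
24^2 = 576 ≡ 12
24^4 ≡ 12^2 = 144 ≡ 3
7 = 4 + 2 + 1, so 24^7 ≡ 3·12·24 ≡ 18 (mod 47)
7^2 = 49 ≡ 2
7^4 ≡ 2^2 = 4
7^8 ≡ 4^2 = 16
13 = 8 + 4 + 1, so 7^13 ≡ 16·4·7 ≡ 25 (mod 47)
18·25 = 450 ≡ 27 (mod 47)
27 ≡ 27 (mod 47), so the signature is genuine.

genuine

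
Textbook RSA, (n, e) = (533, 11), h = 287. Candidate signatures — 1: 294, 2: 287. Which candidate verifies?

2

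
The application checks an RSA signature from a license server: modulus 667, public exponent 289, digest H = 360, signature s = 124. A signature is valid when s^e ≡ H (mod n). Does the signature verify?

does not verify

s^2 ≡ 124^2 = 15376 ≡ 35
s^4 ≡ 35^2 = 1225 ≡ 558
s^8 ≡ 558^2 = 311364 ≡ 542
s^16 ≡ 542^2 = 293764 ≡ 284
s^32 ≡ 284^2 = 80656 ≡ 616
s^64 ≡ 616^2 = 379456 ≡ 600
s^128 ≡ 600^2 = 360000 ≡ 487
s^256 ≡ 487^2 = 237169 ≡ 384
289 = 256 + 32 + 1, so s^289 ≡ 384·616·124 ≡ 131 (mod 667)
131 ≠ 360, so verification fails.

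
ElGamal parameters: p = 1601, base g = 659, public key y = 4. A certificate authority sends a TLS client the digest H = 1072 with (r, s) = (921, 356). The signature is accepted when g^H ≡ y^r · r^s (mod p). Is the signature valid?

invalid

Left side g^H mod p:
659^1072 mod 1601 = 1501
Right side y^r · r^s mod p:
4^921 mod 1601 = 652
921^356 mod 1601 = 1277
652·1277 = 832604 ≡ 84 (mod 1601)
1501 ≠ 84, so verification fails.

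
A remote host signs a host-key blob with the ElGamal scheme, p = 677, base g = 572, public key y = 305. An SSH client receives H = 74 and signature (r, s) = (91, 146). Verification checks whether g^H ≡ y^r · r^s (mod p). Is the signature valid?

Left side g^H mod p:
Squares mod 677: 572^1≡572, 572^2≡193, 572^4≡14, 572^8≡196, 572^16≡504, 572^32≡141, 572^64≡248
74 = 64 + 8 + 2, so 572^74 ≡ 248·196·193 ≡ 155 (mod 677)
Right side y^r · r^s mod p:
Squares mod 677: 305^1≡305, 305^2≡276, 305^4≡352, 305^8≡13, 305^16≡169, 305^32≡127, 305^64≡558
91 = 64 + 16 + 8 + 2 + 1, so 305^91 ≡ 558·169·13·276·305 ≡ 362 (mod 677)
Squares mod 677: 91^1≡91, 91^2≡157, 91^4≡277, 91^8≡228, 91^16≡532, 91^32≡38, 91^64≡90, 91^128≡653
146 = 128 + 16 + 2, so 91^146 ≡ 653·532·157 ≡ 21 (mod 677)
362·21 = 7602 ≡ 155 (mod 677)
155 ≡ 155 (mod 677), so the signature is genuine.

valid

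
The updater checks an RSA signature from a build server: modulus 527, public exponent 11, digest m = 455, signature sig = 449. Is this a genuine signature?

forged

sig^11 mod 527 = 201
sig^11 mod 527 = 201, but m = 455.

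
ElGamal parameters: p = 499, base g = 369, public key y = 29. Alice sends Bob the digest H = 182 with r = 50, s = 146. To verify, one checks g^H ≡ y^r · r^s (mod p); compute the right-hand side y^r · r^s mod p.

294

Squares mod 499: 29^1≡29, 29^2≡342, 29^4≡198, 29^8≡282, 29^16≡183, 29^32≡56
50 = 32 + 16 + 2, so 29^50 ≡ 56·183·342 ≡ 339 (mod 499)
Squares mod 499: 50^1≡50, 50^2≡5, 50^4≡25, 50^8≡126, 50^16≡407, 50^32≡480, 50^64≡361, 50^128≡82
146 = 128 + 16 + 2, so 50^146 ≡ 82·407·5 ≡ 204 (mod 499)
y^r · r^s ≡ 339·204 = 69156 ≡ 294 (mod 499)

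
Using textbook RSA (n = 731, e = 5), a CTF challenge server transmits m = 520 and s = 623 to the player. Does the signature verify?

s^2 ≡ 623^2 = 388129 ≡ 699
s^4 ≡ 699^2 = 488601 ≡ 293
5 = 4 + 1, so s^5 ≡ 293·623 ≡ 520 (mod 731)
s^5 mod 731 = 520 matches m.

verifies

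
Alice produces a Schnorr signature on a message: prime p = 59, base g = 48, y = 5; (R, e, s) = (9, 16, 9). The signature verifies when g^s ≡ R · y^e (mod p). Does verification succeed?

passes

g^s mod p:
48^2 = 2304 ≡ 3
48^4 ≡ 3^2 = 9
48^8 ≡ 9^2 = 81 ≡ 22
9 = 8 + 1, so 48^9 ≡ 22·48 ≡ 53 (mod 59)
R · y^e mod p:
5^2 = 25
5^4 ≡ 25^2 = 625 ≡ 35
5^8 ≡ 35^2 = 1225 ≡ 45
5^16 ≡ 45^2 = 2025 ≡ 19
9·19 = 171 ≡ 53 (mod 59)
53 ≡ 53 (mod 59); signature holds.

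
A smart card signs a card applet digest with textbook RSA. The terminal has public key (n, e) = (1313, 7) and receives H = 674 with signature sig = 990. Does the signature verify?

Squares mod 1313: sig^1≡990, sig^2≡602, sig^4≡16
7 = 4 + 2 + 1, so sig^7 ≡ 16·602·990 ≡ 674 (mod 1313)
Since 674 equals the digest 674, verification succeeds.

verifies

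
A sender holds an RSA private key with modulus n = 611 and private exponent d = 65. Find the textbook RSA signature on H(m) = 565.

(H(m))^2 ≡ 565^2 = 319225 ≡ 283
(H(m))^4 ≡ 283^2 = 80089 ≡ 48
(H(m))^8 ≡ 48^2 = 2304 ≡ 471
(H(m))^16 ≡ 471^2 = 221841 ≡ 48
(H(m))^32 ≡ 48^2 = 2304 ≡ 471
(H(m))^64 ≡ 471^2 = 221841 ≡ 48
65 = 64 + 1, so (H(m))^65 ≡ 48·565 ≡ 236 (mod 611)

236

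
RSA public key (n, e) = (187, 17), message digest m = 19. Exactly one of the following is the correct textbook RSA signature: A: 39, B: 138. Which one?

B

Candidate A: Squares mod 187: 39^1≡39, 39^2≡25, 39^4≡64, 39^8≡169, 39^16≡137; 17 = 16 + 1, so 39^17 ≡ 137·39 ≡ 107 (mod 187)
Candidate B: Squares mod 187: 138^1≡138, 138^2≡157, 138^4≡152, 138^8≡103, 138^16≡137; 17 = 16 + 1, so 138^17 ≡ 137·138 ≡ 19 (mod 187)
  → matches m = 19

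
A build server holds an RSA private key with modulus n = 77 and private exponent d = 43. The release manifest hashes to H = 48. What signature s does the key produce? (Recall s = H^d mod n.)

H^2 ≡ 48^2 = 2304 ≡ 71
H^4 ≡ 71^2 = 5041 ≡ 36
H^8 ≡ 36^2 = 1296 ≡ 64
H^16 ≡ 64^2 = 4096 ≡ 15
H^32 ≡ 15^2 = 225 ≡ 71
43 = 32 + 8 + 2 + 1, so H^43 ≡ 71·64·71·48 ≡ 20 (mod 77)

20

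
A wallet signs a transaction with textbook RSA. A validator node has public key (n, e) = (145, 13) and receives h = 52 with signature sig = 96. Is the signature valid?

Squares mod 145: sig^1≡96, sig^2≡81, sig^4≡36, sig^8≡136
13 = 8 + 4 + 1, so sig^13 ≡ 136·36·96 ≡ 71 (mod 145)
71 ≠ 52, so verification fails.

invalid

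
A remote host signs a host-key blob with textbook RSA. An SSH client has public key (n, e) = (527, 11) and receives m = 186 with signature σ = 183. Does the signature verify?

Squares mod 527: σ^1≡183, σ^2≡288, σ^4≡205, σ^8≡392
11 = 8 + 2 + 1, so σ^11 ≡ 392·288·183 ≡ 514 (mod 527)
The recovered value 514 does not match the digest 186.

does not verify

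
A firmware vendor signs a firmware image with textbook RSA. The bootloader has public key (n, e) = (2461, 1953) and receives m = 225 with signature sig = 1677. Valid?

no

Squares mod 2461: sig^1≡1677, sig^2≡1867, sig^4≡913, sig^8≡1751, sig^16≡2056, sig^32≡1599, sig^64≡2283, sig^128≡2152, sig^256≡1963, sig^512≡1904, sig^1024≡163
1953 = 1024 + 512 + 256 + 128 + 32 + 1, so sig^1953 ≡ 163·1904·1963·2152·1599·1677 ≡ 2236 (mod 2461)
The recovered value 2236 does not match the digest 225.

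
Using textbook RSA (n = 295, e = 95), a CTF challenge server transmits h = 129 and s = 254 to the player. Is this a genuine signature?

genuine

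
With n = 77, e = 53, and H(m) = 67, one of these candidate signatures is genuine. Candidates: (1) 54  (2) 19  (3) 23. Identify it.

Candidate 1: Squares mod 77: 54^1≡54, 54^2≡67, 54^4≡23, 54^8≡67, 54^16≡23, 54^32≡67; 53 = 32 + 16 + 4 + 1, so 54^53 ≡ 67·23·23·54 ≡ 10 (mod 77)
Candidate 2: Squares mod 77: 19^1≡19, 19^2≡53, 19^4≡37, 19^8≡60, 19^16≡58, 19^32≡53; 53 = 32 + 16 + 4 + 1, so 19^53 ≡ 53·58·37·19 ≡ 17 (mod 77)
Candidate 3: Squares mod 77: 23^1≡23, 23^2≡67, 23^4≡23, 23^8≡67, 23^16≡23, 23^32≡67; 53 = 32 + 16 + 4 + 1, so 23^53 ≡ 67·23·23·23 ≡ 67 (mod 77)
  → matches H(m) = 67

3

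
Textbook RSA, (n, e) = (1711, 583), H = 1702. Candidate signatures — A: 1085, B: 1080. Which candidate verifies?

B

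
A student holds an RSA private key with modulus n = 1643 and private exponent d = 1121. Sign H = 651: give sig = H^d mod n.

248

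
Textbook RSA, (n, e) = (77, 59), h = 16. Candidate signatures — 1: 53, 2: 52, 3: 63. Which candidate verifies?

Candidate 1: Squares mod 77: 53^1≡53, 53^2≡37, 53^4≡60, 53^8≡58, 53^16≡53, 53^32≡37; 59 = 32 + 16 + 8 + 2 + 1, so 53^59 ≡ 37·53·58·37·53 ≡ 16 (mod 77)
  → matches h = 16
Candidate 2: Squares mod 77: 52^1≡52, 52^2≡9, 52^4≡4, 52^8≡16, 52^16≡25, 52^32≡9; 59 = 32 + 16 + 8 + 2 + 1, so 52^59 ≡ 9·25·16·9·52 ≡ 40 (mod 77)
Candidate 3: Squares mod 77: 63^1≡63, 63^2≡42, 63^4≡70, 63^8≡49, 63^16≡14, 63^32≡42; 59 = 32 + 16 + 8 + 2 + 1, so 63^59 ≡ 42·14·49·42·63 ≡ 7 (mod 77)

1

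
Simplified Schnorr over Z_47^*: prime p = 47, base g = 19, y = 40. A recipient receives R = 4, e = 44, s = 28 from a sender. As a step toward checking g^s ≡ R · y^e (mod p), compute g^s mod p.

19^2 = 361 ≡ 32
19^4 ≡ 32^2 = 1024 ≡ 37
19^8 ≡ 37^2 = 1369 ≡ 6
19^16 ≡ 6^2 = 36
28 = 16 + 8 + 4, so 19^28 ≡ 36·6·37 ≡ 2 (mod 47)

2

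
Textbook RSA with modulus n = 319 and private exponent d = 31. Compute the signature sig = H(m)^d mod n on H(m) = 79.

(H(m))^2 ≡ 79^2 = 6241 ≡ 180
(H(m))^4 ≡ 180^2 = 32400 ≡ 181
(H(m))^8 ≡ 181^2 = 32761 ≡ 223
(H(m))^16 ≡ 223^2 = 49729 ≡ 284
31 = 16 + 8 + 4 + 2 + 1, so (H(m))^31 ≡ 284·223·181·180·79 ≡ 68 (mod 319)

68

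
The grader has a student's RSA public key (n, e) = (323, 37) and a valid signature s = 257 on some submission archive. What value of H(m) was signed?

219

s^2 ≡ 257^2 = 66049 ≡ 157
s^4 ≡ 157^2 = 24649 ≡ 101
s^8 ≡ 101^2 = 10201 ≡ 188
s^16 ≡ 188^2 = 35344 ≡ 137
s^32 ≡ 137^2 = 18769 ≡ 35
37 = 32 + 4 + 1, so s^37 ≡ 35·101·257 ≡ 219 (mod 323)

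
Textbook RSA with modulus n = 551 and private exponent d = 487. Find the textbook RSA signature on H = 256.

Squares mod 551: H^1≡256, H^2≡518, H^4≡538, H^8≡169, H^16≡460, H^32≡16, H^64≡256, H^128≡518, H^256≡538
487 = 256 + 128 + 64 + 32 + 4 + 2 + 1, so H^487 ≡ 538·518·256·16·538·518·256 ≡ 161 (mod 551)

161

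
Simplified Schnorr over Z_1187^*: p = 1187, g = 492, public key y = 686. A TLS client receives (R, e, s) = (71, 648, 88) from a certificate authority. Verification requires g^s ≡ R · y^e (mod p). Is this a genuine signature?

forged

g^s mod p:
492^2 = 242064 ≡ 1103
492^4 ≡ 1103^2 = 1216609 ≡ 1121
492^8 ≡ 1121^2 = 1256641 ≡ 795
492^16 ≡ 795^2 = 632025 ≡ 541
492^32 ≡ 541^2 = 292681 ≡ 679
492^64 ≡ 679^2 = 461041 ≡ 485
88 = 64 + 16 + 8, so 492^88 ≡ 485·541·795 ≡ 1004 (mod 1187)
R · y^e mod p:
686^2 = 470596 ≡ 544
686^4 ≡ 544^2 = 295936 ≡ 373
686^8 ≡ 373^2 = 139129 ≡ 250
686^16 ≡ 250^2 = 62500 ≡ 776
686^32 ≡ 776^2 = 602176 ≡ 367
686^64 ≡ 367^2 = 134689 ≡ 558
686^128 ≡ 558^2 = 311364 ≡ 370
686^256 ≡ 370^2 = 136900 ≡ 395
686^512 ≡ 395^2 = 156025 ≡ 528
648 = 512 + 128 + 8, so 686^648 ≡ 528·370·250 ≡ 885 (mod 1187)
71·885 = 62835 ≡ 1111 (mod 1187)
1004 ≠ 1111; the check fails.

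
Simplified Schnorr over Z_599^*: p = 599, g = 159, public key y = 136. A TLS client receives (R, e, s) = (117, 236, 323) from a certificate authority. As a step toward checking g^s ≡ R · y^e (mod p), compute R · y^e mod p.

164

136^236 mod 599 = 27
R · y^e ≡ 117·27 = 3159 ≡ 164 (mod 599)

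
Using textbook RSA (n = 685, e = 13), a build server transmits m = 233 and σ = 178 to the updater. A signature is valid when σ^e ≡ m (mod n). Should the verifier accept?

σ^2 ≡ 178^2 = 31684 ≡ 174
σ^4 ≡ 174^2 = 30276 ≡ 136
σ^8 ≡ 136^2 = 18496 ≡ 1
13 = 8 + 4 + 1, so σ^13 ≡ 1·136·178 ≡ 233 (mod 685)
Since 233 equals the digest 233, verification succeeds.

accept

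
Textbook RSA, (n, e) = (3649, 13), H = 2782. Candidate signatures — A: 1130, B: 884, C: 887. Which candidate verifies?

C

Candidate A: Squares mod 3649: 1130^1≡1130, 1130^2≡3399, 1130^4≡467, 1130^8≡2798; 13 = 8 + 4 + 1, so 1130^13 ≡ 2798·467·1130 ≡ 1220 (mod 3649)
Candidate B: Squares mod 3649: 884^1≡884, 884^2≡570, 884^4≡139, 884^8≡1076; 13 = 8 + 4 + 1, so 884^13 ≡ 1076·139·884 ≡ 359 (mod 3649)
Candidate C: Squares mod 3649: 887^1≡887, 887^2≡2234, 887^4≡2573, 887^8≡1043; 13 = 8 + 4 + 1, so 887^13 ≡ 1043·2573·887 ≡ 2782 (mod 3649)
  → matches H = 2782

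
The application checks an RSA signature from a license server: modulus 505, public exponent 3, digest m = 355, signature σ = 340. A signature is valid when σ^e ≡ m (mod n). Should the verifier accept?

accept

Squares mod 505: σ^1≡340, σ^2≡460
3 = 2 + 1, so σ^3 ≡ 460·340 ≡ 355 (mod 505)
Since 355 equals the digest 355, verification succeeds.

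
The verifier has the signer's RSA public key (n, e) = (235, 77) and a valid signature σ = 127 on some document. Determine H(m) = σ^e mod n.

87

σ^2 ≡ 127^2 = 16129 ≡ 149
σ^4 ≡ 149^2 = 22201 ≡ 111
σ^8 ≡ 111^2 = 12321 ≡ 101
σ^16 ≡ 101^2 = 10201 ≡ 96
σ^32 ≡ 96^2 = 9216 ≡ 51
σ^64 ≡ 51^2 = 2601 ≡ 16
77 = 64 + 8 + 4 + 1, so σ^77 ≡ 16·101·111·127 ≡ 87 (mod 235)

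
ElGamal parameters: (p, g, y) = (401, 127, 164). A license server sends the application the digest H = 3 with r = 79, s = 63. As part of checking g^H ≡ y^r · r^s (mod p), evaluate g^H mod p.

Squares mod 401: 127^1≡127, 127^2≡89
3 = 2 + 1, so 127^3 ≡ 89·127 ≡ 75 (mod 401)

75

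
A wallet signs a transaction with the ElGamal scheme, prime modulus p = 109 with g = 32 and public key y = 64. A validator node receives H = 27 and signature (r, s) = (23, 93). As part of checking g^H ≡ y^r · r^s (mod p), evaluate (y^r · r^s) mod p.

33

64^2 = 4096 ≡ 63
64^4 ≡ 63^2 = 3969 ≡ 45
64^8 ≡ 45^2 = 2025 ≡ 63
64^16 ≡ 63^2 = 3969 ≡ 45
23 = 16 + 4 + 2 + 1, so 64^23 ≡ 45·45·63·64 ≡ 46 (mod 109)
23^2 = 529 ≡ 93
23^4 ≡ 93^2 = 8649 ≡ 38
23^8 ≡ 38^2 = 1444 ≡ 27
23^16 ≡ 27^2 = 729 ≡ 75
23^32 ≡ 75^2 = 5625 ≡ 66
23^64 ≡ 66^2 = 4356 ≡ 105
93 = 64 + 16 + 8 + 4 + 1, so 23^93 ≡ 105·75·27·38·23 ≡ 41 (mod 109)
y^r · r^s ≡ 46·41 = 1886 ≡ 33 (mod 109)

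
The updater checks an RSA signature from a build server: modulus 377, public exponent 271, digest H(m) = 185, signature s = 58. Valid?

no

s^2 ≡ 58^2 = 3364 ≡ 348
s^4 ≡ 348^2 = 121104 ≡ 87
s^8 ≡ 87^2 = 7569 ≡ 29
s^16 ≡ 29^2 = 841 ≡ 87
s^32 ≡ 87^2 = 7569 ≡ 29
s^64 ≡ 29^2 = 841 ≡ 87
s^128 ≡ 87^2 = 7569 ≡ 29
s^256 ≡ 29^2 = 841 ≡ 87
271 = 256 + 8 + 4 + 2 + 1, so s^271 ≡ 87·29·87·348·58 ≡ 319 (mod 377)
s^271 mod 377 = 319, but H(m) = 185.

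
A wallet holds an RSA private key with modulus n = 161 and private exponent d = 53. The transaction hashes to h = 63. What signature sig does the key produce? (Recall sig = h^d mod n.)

7

h^2 ≡ 63^2 = 3969 ≡ 105
h^4 ≡ 105^2 = 11025 ≡ 77
h^8 ≡ 77^2 = 5929 ≡ 133
h^16 ≡ 133^2 = 17689 ≡ 140
h^32 ≡ 140^2 = 19600 ≡ 119
53 = 32 + 16 + 4 + 1, so h^53 ≡ 119·140·77·63 ≡ 7 (mod 161)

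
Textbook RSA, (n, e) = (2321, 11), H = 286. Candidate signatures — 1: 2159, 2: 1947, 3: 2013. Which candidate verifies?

Candidate 1: Squares mod 2321: 2159^1≡2159, 2159^2≡713, 2159^4≡70, 2159^8≡258; 11 = 8 + 2 + 1, so 2159^11 ≡ 258·713·2159 ≡ 1092 (mod 2321)
Candidate 2: Squares mod 2321: 1947^1≡1947, 1947^2≡616, 1947^4≡1133, 1947^8≡176; 11 = 8 + 2 + 1, so 1947^11 ≡ 176·616·1947 ≡ 286 (mod 2321)
  → matches H = 286
Candidate 3: Squares mod 2321: 2013^1≡2013, 2013^2≡2024, 2013^4≡11, 2013^8≡121; 11 = 8 + 2 + 1, so 2013^11 ≡ 121·2024·2013 ≡ 2068 (mod 2321)

2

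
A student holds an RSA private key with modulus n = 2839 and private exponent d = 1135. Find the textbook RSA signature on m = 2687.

1157

Squares mod 2839: m^1≡2687, m^2≡392, m^4≡358, m^8≡409, m^16≡2619, m^32≡137, m^64≡1735, m^128≡885, m^256≡2500, m^512≡1361, m^1024≡1293
1135 = 1024 + 64 + 32 + 8 + 4 + 2 + 1, so m^1135 ≡ 1293·1735·137·409·358·392·2687 ≡ 1157 (mod 2839)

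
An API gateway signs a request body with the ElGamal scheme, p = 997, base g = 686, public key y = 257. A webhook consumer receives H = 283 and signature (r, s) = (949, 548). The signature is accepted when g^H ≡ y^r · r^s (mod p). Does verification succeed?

fails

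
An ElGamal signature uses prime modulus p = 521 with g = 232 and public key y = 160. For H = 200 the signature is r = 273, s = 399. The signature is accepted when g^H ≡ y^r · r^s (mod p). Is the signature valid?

valid

Left side g^H mod p:
232^2 = 53824 ≡ 161
232^4 ≡ 161^2 = 25921 ≡ 392
232^8 ≡ 392^2 = 153664 ≡ 490
232^16 ≡ 490^2 = 240100 ≡ 440
232^32 ≡ 440^2 = 193600 ≡ 309
232^64 ≡ 309^2 = 95481 ≡ 138
232^128 ≡ 138^2 = 19044 ≡ 288
200 = 128 + 64 + 8, so 232^200 ≡ 288·138·490 ≡ 101 (mod 521)
Right side y^r · r^s mod p:
160^2 = 25600 ≡ 71
160^4 ≡ 71^2 = 5041 ≡ 352
160^8 ≡ 352^2 = 123904 ≡ 427
160^16 ≡ 427^2 = 182329 ≡ 500
160^32 ≡ 500^2 = 250000 ≡ 441
160^64 ≡ 441^2 = 194481 ≡ 148
160^128 ≡ 148^2 = 21904 ≡ 22
160^256 ≡ 22^2 = 484
273 = 256 + 16 + 1, so 160^273 ≡ 484·500·160 ≡ 322 (mod 521)
273^2 = 74529 ≡ 26
273^4 ≡ 26^2 = 676 ≡ 155
273^8 ≡ 155^2 = 24025 ≡ 59
273^16 ≡ 59^2 = 3481 ≡ 355
273^32 ≡ 355^2 = 126025 ≡ 464
273^64 ≡ 464^2 = 215296 ≡ 123
273^128 ≡ 123^2 = 15129 ≡ 20
273^256 ≡ 20^2 = 400
399 = 256 + 128 + 8 + 4 + 2 + 1, so 273^399 ≡ 400·20·59·155·26·273 ≡ 44 (mod 521)
322·44 = 14168 ≡ 101 (mod 521)
101 ≡ 101 (mod 521), so the signature is genuine.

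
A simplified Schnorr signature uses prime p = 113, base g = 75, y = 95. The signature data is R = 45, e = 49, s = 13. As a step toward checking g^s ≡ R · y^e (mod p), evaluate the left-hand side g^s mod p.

94

75^13 mod 113 = 94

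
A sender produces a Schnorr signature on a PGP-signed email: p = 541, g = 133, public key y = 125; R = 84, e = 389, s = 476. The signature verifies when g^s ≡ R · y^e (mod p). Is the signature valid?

valid

g^s mod p:
133^2 = 17689 ≡ 377
133^4 ≡ 377^2 = 142129 ≡ 387
133^8 ≡ 387^2 = 149769 ≡ 453
133^16 ≡ 453^2 = 205209 ≡ 170
133^32 ≡ 170^2 = 28900 ≡ 227
133^64 ≡ 227^2 = 51529 ≡ 134
133^128 ≡ 134^2 = 17956 ≡ 103
133^256 ≡ 103^2 = 10609 ≡ 330
476 = 256 + 128 + 64 + 16 + 8 + 4, so 133^476 ≡ 330·103·134·170·453·387 ≡ 432 (mod 541)
R · y^e mod p:
125^2 = 15625 ≡ 477
125^4 ≡ 477^2 = 227529 ≡ 309
125^8 ≡ 309^2 = 95481 ≡ 265
125^16 ≡ 265^2 = 70225 ≡ 436
125^32 ≡ 436^2 = 190096 ≡ 205
125^64 ≡ 205^2 = 42025 ≡ 368
125^128 ≡ 368^2 = 135424 ≡ 174
125^256 ≡ 174^2 = 30276 ≡ 521
389 = 256 + 128 + 4 + 1, so 125^389 ≡ 521·174·309·125 ≡ 237 (mod 541)
84·237 = 19908 ≡ 432 (mod 541)
432 ≡ 432 (mod 541); signature holds.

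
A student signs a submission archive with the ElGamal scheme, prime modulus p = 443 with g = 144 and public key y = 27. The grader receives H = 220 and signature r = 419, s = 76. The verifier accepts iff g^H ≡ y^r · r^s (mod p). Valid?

Left side g^H mod p:
Squares mod 443: 144^1≡144, 144^2≡358, 144^4≡137, 144^8≡163, 144^16≡432, 144^32≡121, 144^64≡22, 144^128≡41
220 = 128 + 64 + 16 + 8 + 4, so 144^220 ≡ 41·22·432·163·137 ≡ 40 (mod 443)
Right side y^r · r^s mod p:
Squares mod 443: 27^1≡27, 27^2≡286, 27^4≡284, 27^8≡30, 27^16≡14, 27^32≡196, 27^64≡318, 27^128≡120, 27^256≡224
419 = 256 + 128 + 32 + 2 + 1, so 27^419 ≡ 224·120·196·286·27 ≡ 307 (mod 443)
Squares mod 443: 419^1≡419, 419^2≡133, 419^4≡412, 419^8≡75, 419^16≡309, 419^32≡236, 419^64≡321
76 = 64 + 8 + 4, so 419^76 ≡ 321·75·412 ≡ 130 (mod 443)
307·130 = 39910 ≡ 40 (mod 443)
40 ≡ 40 (mod 443), so the signature is genuine.

yes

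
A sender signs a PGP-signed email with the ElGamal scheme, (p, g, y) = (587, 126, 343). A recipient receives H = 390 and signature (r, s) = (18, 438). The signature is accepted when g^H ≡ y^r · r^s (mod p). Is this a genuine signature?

Left side g^H mod p:
126^2 = 15876 ≡ 27
126^4 ≡ 27^2 = 729 ≡ 142
126^8 ≡ 142^2 = 20164 ≡ 206
126^16 ≡ 206^2 = 42436 ≡ 172
126^32 ≡ 172^2 = 29584 ≡ 234
126^64 ≡ 234^2 = 54756 ≡ 165
126^128 ≡ 165^2 = 27225 ≡ 223
126^256 ≡ 223^2 = 49729 ≡ 421
390 = 256 + 128 + 4 + 2, so 126^390 ≡ 421·223·142·27 ≡ 196 (mod 587)
Right side y^r · r^s mod p:
343^2 = 117649 ≡ 249
343^4 ≡ 249^2 = 62001 ≡ 366
343^8 ≡ 366^2 = 133956 ≡ 120
343^16 ≡ 120^2 = 14400 ≡ 312
18 = 16 + 2, so 343^18 ≡ 312·249 ≡ 204 (mod 587)
18^2 = 324
18^4 ≡ 324^2 = 104976 ≡ 490
18^8 ≡ 490^2 = 240100 ≡ 17
18^16 ≡ 17^2 = 289
18^32 ≡ 289^2 = 83521 ≡ 167
18^64 ≡ 167^2 = 27889 ≡ 300
18^128 ≡ 300^2 = 90000 ≡ 189
18^256 ≡ 189^2 = 35721 ≡ 501
438 = 256 + 128 + 32 + 16 + 4 + 2, so 18^438 ≡ 501·189·167·289·490·324 ≡ 47 (mod 587)
204·47 = 9588 ≡ 196 (mod 587)
196 ≡ 196 (mod 587), so the signature is genuine.

genuine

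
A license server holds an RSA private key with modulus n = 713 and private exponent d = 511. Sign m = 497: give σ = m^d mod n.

Squares mod 713: m^1≡497, m^2≡311, m^4≡466, m^8≡404, m^16≡652, m^32≡156, m^64≡94, m^128≡280, m^256≡683
511 = 256 + 128 + 64 + 32 + 16 + 8 + 4 + 2 + 1, so m^511 ≡ 683·280·94·156·652·404·466·311·497 ≡ 590 (mod 713)

590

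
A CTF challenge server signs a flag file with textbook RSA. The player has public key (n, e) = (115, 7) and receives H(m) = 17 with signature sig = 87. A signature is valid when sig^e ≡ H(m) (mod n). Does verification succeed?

fails

sig^2 ≡ 87^2 = 7569 ≡ 94
sig^4 ≡ 94^2 = 8836 ≡ 96
7 = 4 + 2 + 1, so sig^7 ≡ 96·94·87 ≡ 98 (mod 115)
sig^7 mod 115 = 98, but H(m) = 17.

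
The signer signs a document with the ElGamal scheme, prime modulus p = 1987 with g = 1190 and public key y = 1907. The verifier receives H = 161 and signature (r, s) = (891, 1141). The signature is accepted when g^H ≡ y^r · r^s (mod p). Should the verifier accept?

reject

Left side g^H mod p:
1190^2 = 1416100 ≡ 1356
1190^4 ≡ 1356^2 = 1838736 ≡ 761
1190^8 ≡ 761^2 = 579121 ≡ 904
1190^16 ≡ 904^2 = 817216 ≡ 559
1190^32 ≡ 559^2 = 312481 ≡ 522
1190^64 ≡ 522^2 = 272484 ≡ 265
1190^128 ≡ 265^2 = 70225 ≡ 680
161 = 128 + 32 + 1, so 1190^161 ≡ 680·522·1190 ≡ 1966 (mod 1987)
Right side y^r · r^s mod p:
1907^2 = 3636649 ≡ 439
1907^4 ≡ 439^2 = 192721 ≡ 1969
1907^8 ≡ 1969^2 = 3876961 ≡ 324
1907^16 ≡ 324^2 = 104976 ≡ 1652
1907^32 ≡ 1652^2 = 2729104 ≡ 953
1907^64 ≡ 953^2 = 908209 ≡ 150
1907^128 ≡ 150^2 = 22500 ≡ 643
1907^256 ≡ 643^2 = 413449 ≡ 153
1907^512 ≡ 153^2 = 23409 ≡ 1552
891 = 512 + 256 + 64 + 32 + 16 + 8 + 2 + 1, so 1907^891 ≡ 1552·153·150·953·1652·324·439·1907 ≡ 521 (mod 1987)
891^2 = 793881 ≡ 1068
891^4 ≡ 1068^2 = 1140624 ≡ 86
891^8 ≡ 86^2 = 7396 ≡ 1435
891^16 ≡ 1435^2 = 2059225 ≡ 693
891^32 ≡ 693^2 = 480249 ≡ 1382
891^64 ≡ 1382^2 = 1909924 ≡ 417
891^128 ≡ 417^2 = 173889 ≡ 1020
891^256 ≡ 1020^2 = 1040400 ≡ 1199
891^512 ≡ 1199^2 = 1437601 ≡ 1000
891^1024 ≡ 1000^2 = 1000000 ≡ 539
1141 = 1024 + 64 + 32 + 16 + 4 + 1, so 891^1141 ≡ 539·417·1382·693·86·891 ≡ 1669 (mod 1987)
521·1669 = 869549 ≡ 1230 (mod 1987)
1966 ≠ 1230, so verification fails.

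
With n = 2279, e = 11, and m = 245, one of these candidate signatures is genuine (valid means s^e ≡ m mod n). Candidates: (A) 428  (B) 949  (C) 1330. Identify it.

Candidate A: Squares mod 2279: 428^1≡428, 428^2≡864, 428^4≡1263, 428^8≡2148; 11 = 8 + 2 + 1, so 428^11 ≡ 2148·864·428 ≡ 1951 (mod 2279)
Candidate B: Squares mod 2279: 949^1≡949, 949^2≡396, 949^4≡1844, 949^8≡68; 11 = 8 + 2 + 1, so 949^11 ≡ 68·396·949 ≡ 245 (mod 2279)
  → matches m = 245
Candidate C: Squares mod 2279: 1330^1≡1330, 1330^2≡396, 1330^4≡1844, 1330^8≡68; 11 = 8 + 2 + 1, so 1330^11 ≡ 68·396·1330 ≡ 2034 (mod 2279)

B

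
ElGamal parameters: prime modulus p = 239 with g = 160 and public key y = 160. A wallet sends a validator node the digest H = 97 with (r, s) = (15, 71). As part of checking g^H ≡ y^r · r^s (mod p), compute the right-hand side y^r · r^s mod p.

125

160^2 = 25600 ≡ 27
160^4 ≡ 27^2 = 729 ≡ 12
160^8 ≡ 12^2 = 144
15 = 8 + 4 + 2 + 1, so 160^15 ≡ 144·12·27·160 ≡ 34 (mod 239)
15^2 = 225
15^4 ≡ 225^2 = 50625 ≡ 196
15^8 ≡ 196^2 = 38416 ≡ 176
15^16 ≡ 176^2 = 30976 ≡ 145
15^32 ≡ 145^2 = 21025 ≡ 232
15^64 ≡ 232^2 = 53824 ≡ 49
71 = 64 + 4 + 2 + 1, so 15^71 ≡ 49·196·225·15 ≡ 81 (mod 239)
y^r · r^s ≡ 34·81 = 2754 ≡ 125 (mod 239)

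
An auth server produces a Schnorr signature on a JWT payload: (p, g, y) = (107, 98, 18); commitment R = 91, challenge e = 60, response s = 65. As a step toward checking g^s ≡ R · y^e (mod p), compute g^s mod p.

72

Squares mod 107: 98^1≡98, 98^2≡81, 98^4≡34, 98^8≡86, 98^16≡13, 98^32≡62, 98^64≡99
65 = 64 + 1, so 98^65 ≡ 99·98 ≡ 72 (mod 107)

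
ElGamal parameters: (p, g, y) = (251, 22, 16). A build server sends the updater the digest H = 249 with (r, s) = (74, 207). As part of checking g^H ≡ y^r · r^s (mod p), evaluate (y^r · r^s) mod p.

194

Squares mod 251: 16^1≡16, 16^2≡5, 16^4≡25, 16^8≡123, 16^16≡69, 16^32≡243, 16^64≡64
74 = 64 + 8 + 2, so 16^74 ≡ 64·123·5 ≡ 204 (mod 251)
Squares mod 251: 74^1≡74, 74^2≡205, 74^4≡108, 74^8≡118, 74^16≡119, 74^32≡105, 74^64≡232, 74^128≡110
207 = 128 + 64 + 8 + 4 + 2 + 1, so 74^207 ≡ 110·232·118·108·205·74 ≡ 92 (mod 251)
y^r · r^s ≡ 204·92 = 18768 ≡ 194 (mod 251)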